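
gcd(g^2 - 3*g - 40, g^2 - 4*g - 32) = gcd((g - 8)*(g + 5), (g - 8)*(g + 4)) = g - 8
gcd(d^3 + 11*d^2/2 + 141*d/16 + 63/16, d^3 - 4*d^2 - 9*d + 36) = d + 3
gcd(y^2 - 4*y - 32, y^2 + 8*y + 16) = y + 4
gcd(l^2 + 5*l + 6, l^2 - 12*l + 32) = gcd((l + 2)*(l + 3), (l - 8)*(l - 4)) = 1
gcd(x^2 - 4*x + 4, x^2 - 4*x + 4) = x^2 - 4*x + 4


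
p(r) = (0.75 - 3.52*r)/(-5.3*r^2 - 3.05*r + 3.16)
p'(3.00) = -0.05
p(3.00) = 0.18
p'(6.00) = -0.01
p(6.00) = 0.10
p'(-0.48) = -1.46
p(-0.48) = 0.72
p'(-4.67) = -0.05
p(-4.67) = -0.18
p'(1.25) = -0.35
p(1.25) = 0.41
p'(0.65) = -10.25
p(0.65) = 1.45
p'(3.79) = -0.03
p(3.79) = 0.15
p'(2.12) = -0.10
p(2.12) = 0.25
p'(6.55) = -0.01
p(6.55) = 0.09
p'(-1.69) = -1.62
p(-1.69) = -0.98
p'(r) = (0.75 - 3.52*r)*(10.6*r + 3.05)/(-5.3*r^2 - 3.05*r + 3.16)^2 - 3.52/(-5.3*r^2 - 3.05*r + 3.16)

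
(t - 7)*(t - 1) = t^2 - 8*t + 7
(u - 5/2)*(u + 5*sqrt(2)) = u^2 - 5*u/2 + 5*sqrt(2)*u - 25*sqrt(2)/2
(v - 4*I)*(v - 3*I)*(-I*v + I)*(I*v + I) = v^4 - 7*I*v^3 - 13*v^2 + 7*I*v + 12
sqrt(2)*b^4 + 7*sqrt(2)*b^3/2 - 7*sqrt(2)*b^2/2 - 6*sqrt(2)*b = b*(b - 3/2)*(b + 4)*(sqrt(2)*b + sqrt(2))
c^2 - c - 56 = (c - 8)*(c + 7)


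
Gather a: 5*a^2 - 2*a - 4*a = 5*a^2 - 6*a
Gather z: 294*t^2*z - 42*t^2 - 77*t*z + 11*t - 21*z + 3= -42*t^2 + 11*t + z*(294*t^2 - 77*t - 21) + 3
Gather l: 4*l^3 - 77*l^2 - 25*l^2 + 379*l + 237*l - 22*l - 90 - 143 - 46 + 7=4*l^3 - 102*l^2 + 594*l - 272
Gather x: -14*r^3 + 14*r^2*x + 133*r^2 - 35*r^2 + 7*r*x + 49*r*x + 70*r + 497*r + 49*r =-14*r^3 + 98*r^2 + 616*r + x*(14*r^2 + 56*r)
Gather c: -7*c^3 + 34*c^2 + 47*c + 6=-7*c^3 + 34*c^2 + 47*c + 6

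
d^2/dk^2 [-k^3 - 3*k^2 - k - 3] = -6*k - 6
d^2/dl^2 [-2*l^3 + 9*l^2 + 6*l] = 18 - 12*l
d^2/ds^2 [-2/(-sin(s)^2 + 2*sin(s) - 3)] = 4*(-2*sin(s)^4 + 3*sin(s)^3 + 7*sin(s)^2 - 9*sin(s) + 1)/(sin(s)^2 - 2*sin(s) + 3)^3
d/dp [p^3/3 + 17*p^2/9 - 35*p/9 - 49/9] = p^2 + 34*p/9 - 35/9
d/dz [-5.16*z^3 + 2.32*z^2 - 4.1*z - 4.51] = -15.48*z^2 + 4.64*z - 4.1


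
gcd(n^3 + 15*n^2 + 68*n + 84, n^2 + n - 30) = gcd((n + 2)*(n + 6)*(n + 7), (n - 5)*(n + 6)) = n + 6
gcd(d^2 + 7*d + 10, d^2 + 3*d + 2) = d + 2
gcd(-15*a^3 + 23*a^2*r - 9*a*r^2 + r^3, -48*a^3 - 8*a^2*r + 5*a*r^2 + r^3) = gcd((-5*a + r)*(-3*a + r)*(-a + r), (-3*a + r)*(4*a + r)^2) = -3*a + r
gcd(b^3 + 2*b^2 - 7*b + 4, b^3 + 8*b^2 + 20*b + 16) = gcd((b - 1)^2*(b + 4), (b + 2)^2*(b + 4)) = b + 4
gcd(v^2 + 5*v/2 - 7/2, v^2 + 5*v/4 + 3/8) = 1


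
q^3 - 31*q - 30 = (q - 6)*(q + 1)*(q + 5)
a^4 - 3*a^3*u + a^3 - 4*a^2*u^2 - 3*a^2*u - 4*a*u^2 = a*(a + 1)*(a - 4*u)*(a + u)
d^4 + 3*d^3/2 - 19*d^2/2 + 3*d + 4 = (d - 2)*(d - 1)*(d + 1/2)*(d + 4)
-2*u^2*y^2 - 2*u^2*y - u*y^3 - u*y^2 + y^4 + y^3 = y*(-2*u + y)*(u + y)*(y + 1)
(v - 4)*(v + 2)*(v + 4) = v^3 + 2*v^2 - 16*v - 32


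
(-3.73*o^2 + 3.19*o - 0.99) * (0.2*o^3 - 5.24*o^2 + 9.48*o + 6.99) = -0.746*o^5 + 20.1832*o^4 - 52.274*o^3 + 9.35609999999999*o^2 + 12.9129*o - 6.9201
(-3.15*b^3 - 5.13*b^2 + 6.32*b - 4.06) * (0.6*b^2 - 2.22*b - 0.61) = -1.89*b^5 + 3.915*b^4 + 17.1021*b^3 - 13.3371*b^2 + 5.158*b + 2.4766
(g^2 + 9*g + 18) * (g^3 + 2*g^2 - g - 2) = g^5 + 11*g^4 + 35*g^3 + 25*g^2 - 36*g - 36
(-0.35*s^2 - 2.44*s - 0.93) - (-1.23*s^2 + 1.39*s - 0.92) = 0.88*s^2 - 3.83*s - 0.01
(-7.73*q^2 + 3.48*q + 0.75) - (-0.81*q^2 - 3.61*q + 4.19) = -6.92*q^2 + 7.09*q - 3.44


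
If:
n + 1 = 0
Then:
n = -1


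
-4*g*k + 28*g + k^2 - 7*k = (-4*g + k)*(k - 7)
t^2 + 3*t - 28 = (t - 4)*(t + 7)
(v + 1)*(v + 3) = v^2 + 4*v + 3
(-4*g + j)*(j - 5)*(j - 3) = -4*g*j^2 + 32*g*j - 60*g + j^3 - 8*j^2 + 15*j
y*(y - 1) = y^2 - y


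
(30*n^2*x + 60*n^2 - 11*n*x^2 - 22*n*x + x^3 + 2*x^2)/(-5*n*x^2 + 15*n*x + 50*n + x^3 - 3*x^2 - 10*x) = (-6*n + x)/(x - 5)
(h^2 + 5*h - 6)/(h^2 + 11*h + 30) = (h - 1)/(h + 5)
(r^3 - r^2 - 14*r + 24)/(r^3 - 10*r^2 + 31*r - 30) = (r + 4)/(r - 5)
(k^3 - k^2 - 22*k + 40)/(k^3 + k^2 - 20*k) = (k - 2)/k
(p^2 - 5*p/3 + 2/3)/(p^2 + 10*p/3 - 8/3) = (p - 1)/(p + 4)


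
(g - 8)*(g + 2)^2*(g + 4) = g^4 - 44*g^2 - 144*g - 128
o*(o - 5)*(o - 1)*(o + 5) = o^4 - o^3 - 25*o^2 + 25*o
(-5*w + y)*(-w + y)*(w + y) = 5*w^3 - w^2*y - 5*w*y^2 + y^3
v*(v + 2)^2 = v^3 + 4*v^2 + 4*v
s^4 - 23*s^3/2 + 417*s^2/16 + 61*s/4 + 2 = (s - 8)*(s - 4)*(s + 1/4)^2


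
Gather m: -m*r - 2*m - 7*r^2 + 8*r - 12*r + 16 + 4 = m*(-r - 2) - 7*r^2 - 4*r + 20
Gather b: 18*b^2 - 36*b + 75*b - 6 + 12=18*b^2 + 39*b + 6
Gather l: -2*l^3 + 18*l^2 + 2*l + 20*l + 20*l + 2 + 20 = -2*l^3 + 18*l^2 + 42*l + 22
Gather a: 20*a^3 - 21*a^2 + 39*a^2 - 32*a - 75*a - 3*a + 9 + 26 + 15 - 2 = 20*a^3 + 18*a^2 - 110*a + 48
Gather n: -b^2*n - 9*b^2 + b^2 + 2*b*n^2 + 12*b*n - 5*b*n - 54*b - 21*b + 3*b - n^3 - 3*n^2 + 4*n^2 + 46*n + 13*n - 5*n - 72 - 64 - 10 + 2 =-8*b^2 - 72*b - n^3 + n^2*(2*b + 1) + n*(-b^2 + 7*b + 54) - 144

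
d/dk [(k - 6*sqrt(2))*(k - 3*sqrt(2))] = 2*k - 9*sqrt(2)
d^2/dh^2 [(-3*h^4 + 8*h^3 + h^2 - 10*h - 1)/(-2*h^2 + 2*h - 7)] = 2*(12*h^6 - 36*h^5 + 162*h^4 - 220*h^3 + 1272*h^2 - 1608*h + 81)/(8*h^6 - 24*h^5 + 108*h^4 - 176*h^3 + 378*h^2 - 294*h + 343)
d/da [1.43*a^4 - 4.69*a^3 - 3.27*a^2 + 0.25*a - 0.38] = 5.72*a^3 - 14.07*a^2 - 6.54*a + 0.25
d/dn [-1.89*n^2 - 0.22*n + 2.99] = -3.78*n - 0.22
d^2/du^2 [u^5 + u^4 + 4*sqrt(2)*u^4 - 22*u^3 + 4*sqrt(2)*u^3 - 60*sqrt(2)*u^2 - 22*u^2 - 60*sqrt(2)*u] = 20*u^3 + 12*u^2 + 48*sqrt(2)*u^2 - 132*u + 24*sqrt(2)*u - 120*sqrt(2) - 44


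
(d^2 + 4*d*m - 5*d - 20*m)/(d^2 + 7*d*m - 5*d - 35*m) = (d + 4*m)/(d + 7*m)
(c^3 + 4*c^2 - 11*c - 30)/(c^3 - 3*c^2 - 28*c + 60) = (c^2 - c - 6)/(c^2 - 8*c + 12)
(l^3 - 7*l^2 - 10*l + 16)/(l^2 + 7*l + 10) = (l^2 - 9*l + 8)/(l + 5)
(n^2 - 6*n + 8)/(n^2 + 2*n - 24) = (n - 2)/(n + 6)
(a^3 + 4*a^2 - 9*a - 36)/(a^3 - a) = (a^3 + 4*a^2 - 9*a - 36)/(a^3 - a)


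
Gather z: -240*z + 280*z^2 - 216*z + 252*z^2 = 532*z^2 - 456*z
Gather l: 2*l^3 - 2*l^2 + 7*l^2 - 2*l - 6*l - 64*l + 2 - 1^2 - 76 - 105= 2*l^3 + 5*l^2 - 72*l - 180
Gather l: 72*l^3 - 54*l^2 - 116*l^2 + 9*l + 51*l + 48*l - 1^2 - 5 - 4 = 72*l^3 - 170*l^2 + 108*l - 10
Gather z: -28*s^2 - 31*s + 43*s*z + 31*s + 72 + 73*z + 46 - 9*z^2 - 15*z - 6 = -28*s^2 - 9*z^2 + z*(43*s + 58) + 112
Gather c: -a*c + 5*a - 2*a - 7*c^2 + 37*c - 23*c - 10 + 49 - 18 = 3*a - 7*c^2 + c*(14 - a) + 21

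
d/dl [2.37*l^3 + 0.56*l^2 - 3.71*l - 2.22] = 7.11*l^2 + 1.12*l - 3.71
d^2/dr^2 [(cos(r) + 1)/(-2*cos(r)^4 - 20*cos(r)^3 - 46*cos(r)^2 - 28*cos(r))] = (376*(1 - cos(r)^2)^2/cos(r)^3 - 12*sin(r)^6/cos(r)^3 - 3*cos(r)^3 + 99*cos(r)^2 - 756*tan(r)^2 - 522 + 342/cos(r) - 756/cos(r)^3)/(2*(cos(r) + 2)^3*(cos(r) + 7)^3)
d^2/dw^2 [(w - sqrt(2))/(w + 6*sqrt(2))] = -14*sqrt(2)/(w + 6*sqrt(2))^3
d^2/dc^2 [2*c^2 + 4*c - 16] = 4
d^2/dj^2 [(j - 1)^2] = 2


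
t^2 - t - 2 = (t - 2)*(t + 1)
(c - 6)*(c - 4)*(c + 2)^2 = c^4 - 6*c^3 - 12*c^2 + 56*c + 96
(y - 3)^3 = y^3 - 9*y^2 + 27*y - 27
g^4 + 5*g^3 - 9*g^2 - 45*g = g*(g - 3)*(g + 3)*(g + 5)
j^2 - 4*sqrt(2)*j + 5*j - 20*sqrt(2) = (j + 5)*(j - 4*sqrt(2))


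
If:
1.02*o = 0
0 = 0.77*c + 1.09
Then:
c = -1.42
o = 0.00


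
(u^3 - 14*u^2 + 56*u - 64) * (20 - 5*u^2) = -5*u^5 + 70*u^4 - 260*u^3 + 40*u^2 + 1120*u - 1280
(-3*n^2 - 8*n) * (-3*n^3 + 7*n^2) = 9*n^5 + 3*n^4 - 56*n^3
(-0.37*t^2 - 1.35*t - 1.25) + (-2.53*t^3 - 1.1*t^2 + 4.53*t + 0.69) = -2.53*t^3 - 1.47*t^2 + 3.18*t - 0.56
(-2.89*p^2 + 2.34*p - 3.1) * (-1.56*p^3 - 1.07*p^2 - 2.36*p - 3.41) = 4.5084*p^5 - 0.5581*p^4 + 9.1526*p^3 + 7.6495*p^2 - 0.6634*p + 10.571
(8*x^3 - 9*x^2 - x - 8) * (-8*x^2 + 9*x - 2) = -64*x^5 + 144*x^4 - 89*x^3 + 73*x^2 - 70*x + 16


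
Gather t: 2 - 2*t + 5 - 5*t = 7 - 7*t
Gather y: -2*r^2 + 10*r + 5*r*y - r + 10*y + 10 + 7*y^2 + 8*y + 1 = -2*r^2 + 9*r + 7*y^2 + y*(5*r + 18) + 11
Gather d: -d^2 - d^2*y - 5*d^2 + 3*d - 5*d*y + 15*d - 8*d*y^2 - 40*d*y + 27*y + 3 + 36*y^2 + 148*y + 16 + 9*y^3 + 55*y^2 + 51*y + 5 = d^2*(-y - 6) + d*(-8*y^2 - 45*y + 18) + 9*y^3 + 91*y^2 + 226*y + 24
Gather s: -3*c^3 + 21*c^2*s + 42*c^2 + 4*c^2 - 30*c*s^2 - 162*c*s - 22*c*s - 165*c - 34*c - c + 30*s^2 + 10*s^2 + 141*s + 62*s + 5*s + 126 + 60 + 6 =-3*c^3 + 46*c^2 - 200*c + s^2*(40 - 30*c) + s*(21*c^2 - 184*c + 208) + 192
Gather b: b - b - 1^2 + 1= 0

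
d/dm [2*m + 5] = 2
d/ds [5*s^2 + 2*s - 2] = 10*s + 2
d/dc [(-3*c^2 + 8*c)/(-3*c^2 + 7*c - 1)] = (3*c^2 + 6*c - 8)/(9*c^4 - 42*c^3 + 55*c^2 - 14*c + 1)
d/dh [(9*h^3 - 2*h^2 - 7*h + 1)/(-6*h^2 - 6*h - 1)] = (-54*h^4 - 108*h^3 - 57*h^2 + 16*h + 13)/(36*h^4 + 72*h^3 + 48*h^2 + 12*h + 1)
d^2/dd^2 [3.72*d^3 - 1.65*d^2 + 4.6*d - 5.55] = 22.32*d - 3.3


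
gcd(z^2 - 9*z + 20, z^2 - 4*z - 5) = z - 5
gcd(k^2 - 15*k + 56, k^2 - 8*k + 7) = k - 7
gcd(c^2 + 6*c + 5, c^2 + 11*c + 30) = c + 5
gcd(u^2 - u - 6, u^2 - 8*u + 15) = u - 3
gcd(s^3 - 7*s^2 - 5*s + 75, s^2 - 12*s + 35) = s - 5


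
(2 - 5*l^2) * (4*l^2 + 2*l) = -20*l^4 - 10*l^3 + 8*l^2 + 4*l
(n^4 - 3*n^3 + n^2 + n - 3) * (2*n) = 2*n^5 - 6*n^4 + 2*n^3 + 2*n^2 - 6*n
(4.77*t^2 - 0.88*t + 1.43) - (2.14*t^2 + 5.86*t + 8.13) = 2.63*t^2 - 6.74*t - 6.7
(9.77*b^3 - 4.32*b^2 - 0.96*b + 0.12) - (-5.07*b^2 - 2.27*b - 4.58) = 9.77*b^3 + 0.75*b^2 + 1.31*b + 4.7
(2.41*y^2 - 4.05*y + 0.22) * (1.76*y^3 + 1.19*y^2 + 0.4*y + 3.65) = 4.2416*y^5 - 4.2601*y^4 - 3.4683*y^3 + 7.4383*y^2 - 14.6945*y + 0.803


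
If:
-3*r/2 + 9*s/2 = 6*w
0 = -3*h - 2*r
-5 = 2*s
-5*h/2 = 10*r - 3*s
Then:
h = 3/5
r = -9/10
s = -5/2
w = -33/20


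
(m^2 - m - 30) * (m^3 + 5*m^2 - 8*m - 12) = m^5 + 4*m^4 - 43*m^3 - 154*m^2 + 252*m + 360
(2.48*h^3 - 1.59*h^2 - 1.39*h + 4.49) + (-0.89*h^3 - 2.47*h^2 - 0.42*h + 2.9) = 1.59*h^3 - 4.06*h^2 - 1.81*h + 7.39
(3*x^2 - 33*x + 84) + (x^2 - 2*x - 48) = 4*x^2 - 35*x + 36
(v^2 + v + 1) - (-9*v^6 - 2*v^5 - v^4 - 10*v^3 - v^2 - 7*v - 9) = 9*v^6 + 2*v^5 + v^4 + 10*v^3 + 2*v^2 + 8*v + 10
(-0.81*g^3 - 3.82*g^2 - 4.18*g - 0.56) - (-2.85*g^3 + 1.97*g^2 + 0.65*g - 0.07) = 2.04*g^3 - 5.79*g^2 - 4.83*g - 0.49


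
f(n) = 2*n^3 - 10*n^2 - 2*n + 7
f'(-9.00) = 664.00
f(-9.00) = -2243.00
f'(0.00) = -2.00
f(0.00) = 7.00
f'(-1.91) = 58.09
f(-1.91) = -39.60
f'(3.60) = 3.76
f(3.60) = -36.49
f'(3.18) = -4.93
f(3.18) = -36.17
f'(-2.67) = 94.17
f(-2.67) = -97.02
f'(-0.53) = 10.29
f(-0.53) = 4.95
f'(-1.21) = 30.98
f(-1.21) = -8.76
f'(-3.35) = 132.34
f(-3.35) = -173.72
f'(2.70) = -12.26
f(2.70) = -31.93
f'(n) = 6*n^2 - 20*n - 2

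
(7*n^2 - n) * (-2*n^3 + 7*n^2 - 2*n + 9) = -14*n^5 + 51*n^4 - 21*n^3 + 65*n^2 - 9*n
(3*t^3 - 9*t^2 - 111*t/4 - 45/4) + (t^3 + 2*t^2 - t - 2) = 4*t^3 - 7*t^2 - 115*t/4 - 53/4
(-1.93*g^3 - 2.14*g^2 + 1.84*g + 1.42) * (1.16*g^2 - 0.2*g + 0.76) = -2.2388*g^5 - 2.0964*g^4 + 1.0956*g^3 - 0.3472*g^2 + 1.1144*g + 1.0792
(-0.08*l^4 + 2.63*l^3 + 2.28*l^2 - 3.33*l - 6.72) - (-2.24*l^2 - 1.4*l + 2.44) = -0.08*l^4 + 2.63*l^3 + 4.52*l^2 - 1.93*l - 9.16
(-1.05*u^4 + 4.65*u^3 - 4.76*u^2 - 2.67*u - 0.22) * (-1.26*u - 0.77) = 1.323*u^5 - 5.0505*u^4 + 2.4171*u^3 + 7.0294*u^2 + 2.3331*u + 0.1694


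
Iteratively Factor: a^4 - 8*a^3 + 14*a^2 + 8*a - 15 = (a + 1)*(a^3 - 9*a^2 + 23*a - 15) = (a - 1)*(a + 1)*(a^2 - 8*a + 15) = (a - 5)*(a - 1)*(a + 1)*(a - 3)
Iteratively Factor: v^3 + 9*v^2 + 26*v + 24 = (v + 4)*(v^2 + 5*v + 6) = (v + 2)*(v + 4)*(v + 3)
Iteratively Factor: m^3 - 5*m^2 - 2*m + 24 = (m - 3)*(m^2 - 2*m - 8) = (m - 4)*(m - 3)*(m + 2)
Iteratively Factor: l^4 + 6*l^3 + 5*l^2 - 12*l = (l + 3)*(l^3 + 3*l^2 - 4*l) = (l + 3)*(l + 4)*(l^2 - l) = (l - 1)*(l + 3)*(l + 4)*(l)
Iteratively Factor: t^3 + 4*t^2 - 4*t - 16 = (t + 2)*(t^2 + 2*t - 8) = (t + 2)*(t + 4)*(t - 2)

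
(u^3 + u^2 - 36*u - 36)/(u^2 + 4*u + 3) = (u^2 - 36)/(u + 3)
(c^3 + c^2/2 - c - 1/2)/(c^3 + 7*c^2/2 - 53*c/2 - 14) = (c^2 - 1)/(c^2 + 3*c - 28)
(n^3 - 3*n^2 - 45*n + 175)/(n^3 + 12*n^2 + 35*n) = (n^2 - 10*n + 25)/(n*(n + 5))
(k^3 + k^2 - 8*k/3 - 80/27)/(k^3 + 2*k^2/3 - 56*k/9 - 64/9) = (9*k^2 - 3*k - 20)/(3*(3*k^2 - 2*k - 16))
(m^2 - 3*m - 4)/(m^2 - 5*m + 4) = (m + 1)/(m - 1)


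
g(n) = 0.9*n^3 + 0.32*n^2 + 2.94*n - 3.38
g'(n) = 2.7*n^2 + 0.64*n + 2.94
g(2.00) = 10.98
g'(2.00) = 15.02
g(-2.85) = -29.99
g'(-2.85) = 23.05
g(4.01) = 71.59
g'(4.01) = 48.92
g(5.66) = 186.70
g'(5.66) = 93.06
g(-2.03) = -15.56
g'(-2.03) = 12.77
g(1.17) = 1.94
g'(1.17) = 7.38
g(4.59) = 103.89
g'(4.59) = 62.76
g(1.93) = 9.96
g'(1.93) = 14.23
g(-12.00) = -1547.78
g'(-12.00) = 384.06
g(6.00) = 220.18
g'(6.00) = 103.98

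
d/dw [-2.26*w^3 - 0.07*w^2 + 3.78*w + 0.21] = -6.78*w^2 - 0.14*w + 3.78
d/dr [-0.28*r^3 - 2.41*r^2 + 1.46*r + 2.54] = -0.84*r^2 - 4.82*r + 1.46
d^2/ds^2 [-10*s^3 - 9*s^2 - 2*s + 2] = -60*s - 18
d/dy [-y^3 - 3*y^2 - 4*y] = -3*y^2 - 6*y - 4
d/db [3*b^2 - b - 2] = 6*b - 1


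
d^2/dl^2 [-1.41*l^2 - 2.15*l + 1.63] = -2.82000000000000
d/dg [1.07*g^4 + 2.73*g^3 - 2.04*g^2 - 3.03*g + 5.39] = 4.28*g^3 + 8.19*g^2 - 4.08*g - 3.03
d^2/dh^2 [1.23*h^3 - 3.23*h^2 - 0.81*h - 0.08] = 7.38*h - 6.46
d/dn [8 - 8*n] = -8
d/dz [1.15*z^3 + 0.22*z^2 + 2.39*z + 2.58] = 3.45*z^2 + 0.44*z + 2.39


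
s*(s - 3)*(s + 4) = s^3 + s^2 - 12*s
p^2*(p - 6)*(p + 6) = p^4 - 36*p^2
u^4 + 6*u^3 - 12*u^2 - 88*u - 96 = (u - 4)*(u + 2)^2*(u + 6)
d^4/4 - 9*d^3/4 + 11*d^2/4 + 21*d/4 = d*(d/4 + 1/4)*(d - 7)*(d - 3)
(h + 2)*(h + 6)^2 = h^3 + 14*h^2 + 60*h + 72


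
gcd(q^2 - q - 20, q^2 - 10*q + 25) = q - 5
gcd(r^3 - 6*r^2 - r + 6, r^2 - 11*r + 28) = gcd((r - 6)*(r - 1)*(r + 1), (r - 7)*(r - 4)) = 1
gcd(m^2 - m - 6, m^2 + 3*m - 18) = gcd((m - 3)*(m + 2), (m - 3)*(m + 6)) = m - 3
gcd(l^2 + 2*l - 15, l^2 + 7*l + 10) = l + 5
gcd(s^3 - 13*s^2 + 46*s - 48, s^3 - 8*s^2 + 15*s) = s - 3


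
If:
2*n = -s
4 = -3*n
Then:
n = -4/3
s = 8/3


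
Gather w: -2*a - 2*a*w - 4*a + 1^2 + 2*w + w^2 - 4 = -6*a + w^2 + w*(2 - 2*a) - 3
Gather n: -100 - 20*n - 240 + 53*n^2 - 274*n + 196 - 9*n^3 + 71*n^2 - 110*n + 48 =-9*n^3 + 124*n^2 - 404*n - 96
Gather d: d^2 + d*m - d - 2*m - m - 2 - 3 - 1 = d^2 + d*(m - 1) - 3*m - 6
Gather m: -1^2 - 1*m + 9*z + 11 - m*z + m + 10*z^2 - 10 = -m*z + 10*z^2 + 9*z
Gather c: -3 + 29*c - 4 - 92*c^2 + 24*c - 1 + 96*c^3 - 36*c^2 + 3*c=96*c^3 - 128*c^2 + 56*c - 8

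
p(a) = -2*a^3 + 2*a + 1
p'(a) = 2 - 6*a^2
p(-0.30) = 0.45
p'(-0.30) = 1.46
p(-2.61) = 31.34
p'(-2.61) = -38.87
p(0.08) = 1.16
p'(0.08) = 1.96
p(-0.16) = 0.69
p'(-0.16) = 1.85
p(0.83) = 1.52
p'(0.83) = -2.13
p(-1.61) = 6.13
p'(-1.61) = -13.55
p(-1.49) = 4.64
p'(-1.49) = -11.32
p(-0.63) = 0.24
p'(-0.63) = -0.38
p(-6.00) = 421.00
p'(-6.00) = -214.00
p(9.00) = -1439.00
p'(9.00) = -484.00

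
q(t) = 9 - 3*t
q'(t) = -3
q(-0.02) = 9.06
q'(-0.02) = -3.00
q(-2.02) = 15.06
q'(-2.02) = -3.00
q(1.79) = 3.63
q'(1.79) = -3.00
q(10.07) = -21.21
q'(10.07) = -3.00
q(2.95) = 0.15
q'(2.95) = -3.00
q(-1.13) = 12.39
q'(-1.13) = -3.00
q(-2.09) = 15.27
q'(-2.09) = -3.00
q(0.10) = 8.70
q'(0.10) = -3.00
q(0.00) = 9.00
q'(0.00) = -3.00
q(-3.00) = 18.00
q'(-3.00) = -3.00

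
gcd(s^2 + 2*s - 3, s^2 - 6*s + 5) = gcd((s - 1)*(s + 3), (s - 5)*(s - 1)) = s - 1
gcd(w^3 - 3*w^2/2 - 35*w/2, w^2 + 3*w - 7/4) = w + 7/2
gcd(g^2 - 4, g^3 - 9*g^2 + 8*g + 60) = g + 2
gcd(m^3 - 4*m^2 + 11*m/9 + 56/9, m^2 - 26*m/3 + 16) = m - 8/3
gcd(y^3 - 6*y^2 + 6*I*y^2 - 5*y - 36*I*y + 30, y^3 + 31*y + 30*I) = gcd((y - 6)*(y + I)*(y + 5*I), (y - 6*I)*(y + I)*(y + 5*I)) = y^2 + 6*I*y - 5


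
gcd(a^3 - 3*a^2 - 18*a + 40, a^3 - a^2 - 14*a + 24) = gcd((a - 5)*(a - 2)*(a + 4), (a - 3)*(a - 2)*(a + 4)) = a^2 + 2*a - 8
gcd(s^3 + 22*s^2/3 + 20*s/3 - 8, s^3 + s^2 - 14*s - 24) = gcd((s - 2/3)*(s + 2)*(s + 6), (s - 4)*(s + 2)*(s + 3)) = s + 2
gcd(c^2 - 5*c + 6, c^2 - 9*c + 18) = c - 3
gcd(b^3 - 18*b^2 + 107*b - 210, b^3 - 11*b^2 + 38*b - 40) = b - 5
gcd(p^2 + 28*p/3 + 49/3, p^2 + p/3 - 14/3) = p + 7/3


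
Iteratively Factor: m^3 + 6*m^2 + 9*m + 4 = (m + 1)*(m^2 + 5*m + 4) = (m + 1)^2*(m + 4)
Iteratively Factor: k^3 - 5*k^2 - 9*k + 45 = (k - 3)*(k^2 - 2*k - 15) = (k - 5)*(k - 3)*(k + 3)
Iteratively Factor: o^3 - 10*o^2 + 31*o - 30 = (o - 2)*(o^2 - 8*o + 15) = (o - 5)*(o - 2)*(o - 3)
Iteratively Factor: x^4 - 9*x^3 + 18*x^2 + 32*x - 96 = (x - 4)*(x^3 - 5*x^2 - 2*x + 24) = (x - 4)^2*(x^2 - x - 6) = (x - 4)^2*(x - 3)*(x + 2)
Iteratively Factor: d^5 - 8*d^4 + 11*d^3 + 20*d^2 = (d - 4)*(d^4 - 4*d^3 - 5*d^2) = (d - 5)*(d - 4)*(d^3 + d^2) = (d - 5)*(d - 4)*(d + 1)*(d^2) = d*(d - 5)*(d - 4)*(d + 1)*(d)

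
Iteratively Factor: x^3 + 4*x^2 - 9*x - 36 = (x + 4)*(x^2 - 9) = (x - 3)*(x + 4)*(x + 3)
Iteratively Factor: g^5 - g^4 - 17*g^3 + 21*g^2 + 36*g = (g + 1)*(g^4 - 2*g^3 - 15*g^2 + 36*g) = (g - 3)*(g + 1)*(g^3 + g^2 - 12*g) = g*(g - 3)*(g + 1)*(g^2 + g - 12) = g*(g - 3)*(g + 1)*(g + 4)*(g - 3)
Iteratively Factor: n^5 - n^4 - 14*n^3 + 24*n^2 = (n - 2)*(n^4 + n^3 - 12*n^2) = n*(n - 2)*(n^3 + n^2 - 12*n) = n*(n - 2)*(n + 4)*(n^2 - 3*n) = n^2*(n - 2)*(n + 4)*(n - 3)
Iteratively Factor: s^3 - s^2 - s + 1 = (s - 1)*(s^2 - 1) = (s - 1)*(s + 1)*(s - 1)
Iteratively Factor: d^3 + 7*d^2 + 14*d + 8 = (d + 1)*(d^2 + 6*d + 8) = (d + 1)*(d + 4)*(d + 2)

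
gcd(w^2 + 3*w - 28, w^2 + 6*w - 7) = w + 7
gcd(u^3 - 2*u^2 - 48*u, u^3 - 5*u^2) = u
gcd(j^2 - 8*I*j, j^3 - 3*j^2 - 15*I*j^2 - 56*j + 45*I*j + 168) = j - 8*I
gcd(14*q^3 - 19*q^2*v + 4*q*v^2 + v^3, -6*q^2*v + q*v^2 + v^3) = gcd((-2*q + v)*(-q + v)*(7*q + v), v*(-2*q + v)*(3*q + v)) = 2*q - v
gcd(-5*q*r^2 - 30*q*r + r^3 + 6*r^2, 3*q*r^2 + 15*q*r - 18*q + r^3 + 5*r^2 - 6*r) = r + 6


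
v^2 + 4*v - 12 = (v - 2)*(v + 6)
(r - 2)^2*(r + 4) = r^3 - 12*r + 16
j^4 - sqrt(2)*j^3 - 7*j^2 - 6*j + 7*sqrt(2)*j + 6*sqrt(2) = (j - 3)*(j + 1)*(j + 2)*(j - sqrt(2))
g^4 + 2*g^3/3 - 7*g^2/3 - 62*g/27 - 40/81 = (g - 5/3)*(g + 1/3)*(g + 2/3)*(g + 4/3)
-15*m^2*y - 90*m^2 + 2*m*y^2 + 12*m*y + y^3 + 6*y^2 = (-3*m + y)*(5*m + y)*(y + 6)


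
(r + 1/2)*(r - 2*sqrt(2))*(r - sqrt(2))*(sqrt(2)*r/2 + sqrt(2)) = sqrt(2)*r^4/2 - 3*r^3 + 5*sqrt(2)*r^3/4 - 15*r^2/2 + 5*sqrt(2)*r^2/2 - 3*r + 5*sqrt(2)*r + 2*sqrt(2)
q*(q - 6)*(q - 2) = q^3 - 8*q^2 + 12*q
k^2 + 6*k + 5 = (k + 1)*(k + 5)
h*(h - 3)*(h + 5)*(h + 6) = h^4 + 8*h^3 - 3*h^2 - 90*h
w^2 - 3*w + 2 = (w - 2)*(w - 1)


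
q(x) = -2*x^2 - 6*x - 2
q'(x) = -4*x - 6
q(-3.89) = -8.92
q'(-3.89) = 9.56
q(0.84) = -8.45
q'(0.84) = -9.36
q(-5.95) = -37.10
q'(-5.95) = 17.80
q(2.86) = -35.52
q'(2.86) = -17.44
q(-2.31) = 1.19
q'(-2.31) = 3.24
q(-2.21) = 1.49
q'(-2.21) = 2.84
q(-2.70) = -0.38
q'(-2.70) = 4.80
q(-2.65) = -0.15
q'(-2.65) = 4.60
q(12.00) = -362.00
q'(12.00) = -54.00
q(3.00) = -38.00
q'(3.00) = -18.00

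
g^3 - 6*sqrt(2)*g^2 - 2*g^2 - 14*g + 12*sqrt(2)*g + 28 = (g - 2)*(g - 7*sqrt(2))*(g + sqrt(2))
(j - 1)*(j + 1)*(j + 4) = j^3 + 4*j^2 - j - 4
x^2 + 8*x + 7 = (x + 1)*(x + 7)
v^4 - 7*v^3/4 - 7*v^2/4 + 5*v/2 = v*(v - 2)*(v - 1)*(v + 5/4)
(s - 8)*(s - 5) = s^2 - 13*s + 40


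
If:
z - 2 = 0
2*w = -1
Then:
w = -1/2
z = 2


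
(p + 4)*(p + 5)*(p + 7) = p^3 + 16*p^2 + 83*p + 140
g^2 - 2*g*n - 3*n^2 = (g - 3*n)*(g + n)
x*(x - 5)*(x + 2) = x^3 - 3*x^2 - 10*x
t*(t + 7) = t^2 + 7*t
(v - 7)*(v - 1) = v^2 - 8*v + 7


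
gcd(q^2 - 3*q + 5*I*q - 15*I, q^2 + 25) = q + 5*I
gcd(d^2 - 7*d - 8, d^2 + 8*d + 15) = 1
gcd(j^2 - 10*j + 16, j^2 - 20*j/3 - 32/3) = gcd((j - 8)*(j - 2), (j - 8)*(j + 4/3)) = j - 8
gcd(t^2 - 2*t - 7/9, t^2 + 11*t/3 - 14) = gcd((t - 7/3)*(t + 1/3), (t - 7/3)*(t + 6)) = t - 7/3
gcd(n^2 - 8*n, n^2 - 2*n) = n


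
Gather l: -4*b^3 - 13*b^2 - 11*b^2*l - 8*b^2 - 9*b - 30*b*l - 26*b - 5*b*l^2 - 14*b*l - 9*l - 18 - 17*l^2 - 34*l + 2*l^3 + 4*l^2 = -4*b^3 - 21*b^2 - 35*b + 2*l^3 + l^2*(-5*b - 13) + l*(-11*b^2 - 44*b - 43) - 18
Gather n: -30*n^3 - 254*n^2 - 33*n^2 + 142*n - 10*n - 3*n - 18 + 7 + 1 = -30*n^3 - 287*n^2 + 129*n - 10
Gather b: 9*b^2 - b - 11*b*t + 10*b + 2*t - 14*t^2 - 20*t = 9*b^2 + b*(9 - 11*t) - 14*t^2 - 18*t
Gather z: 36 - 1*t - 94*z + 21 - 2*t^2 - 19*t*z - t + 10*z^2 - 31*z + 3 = -2*t^2 - 2*t + 10*z^2 + z*(-19*t - 125) + 60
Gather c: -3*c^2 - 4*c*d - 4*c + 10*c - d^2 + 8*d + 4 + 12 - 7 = -3*c^2 + c*(6 - 4*d) - d^2 + 8*d + 9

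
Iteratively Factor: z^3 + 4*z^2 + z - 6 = (z + 3)*(z^2 + z - 2) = (z + 2)*(z + 3)*(z - 1)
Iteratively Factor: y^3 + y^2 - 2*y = (y)*(y^2 + y - 2) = y*(y - 1)*(y + 2)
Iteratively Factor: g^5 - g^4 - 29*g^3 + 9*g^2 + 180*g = (g + 4)*(g^4 - 5*g^3 - 9*g^2 + 45*g) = (g - 3)*(g + 4)*(g^3 - 2*g^2 - 15*g) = (g - 5)*(g - 3)*(g + 4)*(g^2 + 3*g) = (g - 5)*(g - 3)*(g + 3)*(g + 4)*(g)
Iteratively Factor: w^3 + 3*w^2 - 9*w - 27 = (w + 3)*(w^2 - 9) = (w + 3)^2*(w - 3)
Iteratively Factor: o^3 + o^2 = (o)*(o^2 + o) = o*(o + 1)*(o)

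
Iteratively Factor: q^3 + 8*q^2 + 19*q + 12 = (q + 3)*(q^2 + 5*q + 4) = (q + 1)*(q + 3)*(q + 4)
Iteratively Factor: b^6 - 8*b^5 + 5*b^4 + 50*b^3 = (b)*(b^5 - 8*b^4 + 5*b^3 + 50*b^2) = b^2*(b^4 - 8*b^3 + 5*b^2 + 50*b) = b^2*(b - 5)*(b^3 - 3*b^2 - 10*b) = b^2*(b - 5)^2*(b^2 + 2*b) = b^3*(b - 5)^2*(b + 2)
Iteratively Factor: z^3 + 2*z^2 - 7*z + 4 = (z - 1)*(z^2 + 3*z - 4) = (z - 1)*(z + 4)*(z - 1)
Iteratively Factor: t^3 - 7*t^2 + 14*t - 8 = (t - 1)*(t^2 - 6*t + 8) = (t - 4)*(t - 1)*(t - 2)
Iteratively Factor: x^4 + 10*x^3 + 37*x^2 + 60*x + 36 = (x + 2)*(x^3 + 8*x^2 + 21*x + 18) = (x + 2)*(x + 3)*(x^2 + 5*x + 6) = (x + 2)*(x + 3)^2*(x + 2)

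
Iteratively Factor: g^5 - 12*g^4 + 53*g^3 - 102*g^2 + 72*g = (g)*(g^4 - 12*g^3 + 53*g^2 - 102*g + 72) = g*(g - 2)*(g^3 - 10*g^2 + 33*g - 36) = g*(g - 3)*(g - 2)*(g^2 - 7*g + 12) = g*(g - 3)^2*(g - 2)*(g - 4)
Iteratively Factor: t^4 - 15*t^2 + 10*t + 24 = (t + 4)*(t^3 - 4*t^2 + t + 6) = (t + 1)*(t + 4)*(t^2 - 5*t + 6) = (t - 2)*(t + 1)*(t + 4)*(t - 3)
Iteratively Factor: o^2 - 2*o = (o)*(o - 2)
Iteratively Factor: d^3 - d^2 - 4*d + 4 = (d - 1)*(d^2 - 4) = (d - 2)*(d - 1)*(d + 2)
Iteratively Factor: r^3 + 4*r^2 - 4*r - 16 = (r + 4)*(r^2 - 4) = (r - 2)*(r + 4)*(r + 2)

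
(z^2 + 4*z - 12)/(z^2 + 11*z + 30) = (z - 2)/(z + 5)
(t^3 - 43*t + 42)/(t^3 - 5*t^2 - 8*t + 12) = (t + 7)/(t + 2)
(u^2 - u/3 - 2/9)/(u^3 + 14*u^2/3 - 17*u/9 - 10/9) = 1/(u + 5)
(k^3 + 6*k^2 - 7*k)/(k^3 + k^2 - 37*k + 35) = k/(k - 5)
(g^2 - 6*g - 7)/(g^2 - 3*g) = (g^2 - 6*g - 7)/(g*(g - 3))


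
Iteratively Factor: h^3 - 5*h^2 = (h)*(h^2 - 5*h) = h*(h - 5)*(h)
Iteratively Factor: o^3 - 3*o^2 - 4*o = (o)*(o^2 - 3*o - 4) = o*(o - 4)*(o + 1)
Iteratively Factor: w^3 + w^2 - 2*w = (w)*(w^2 + w - 2) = w*(w - 1)*(w + 2)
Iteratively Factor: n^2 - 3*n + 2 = (n - 2)*(n - 1)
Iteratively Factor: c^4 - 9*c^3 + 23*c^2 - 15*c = (c - 1)*(c^3 - 8*c^2 + 15*c) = (c - 5)*(c - 1)*(c^2 - 3*c) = c*(c - 5)*(c - 1)*(c - 3)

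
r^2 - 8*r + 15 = (r - 5)*(r - 3)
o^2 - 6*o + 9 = (o - 3)^2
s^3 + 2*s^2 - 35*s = s*(s - 5)*(s + 7)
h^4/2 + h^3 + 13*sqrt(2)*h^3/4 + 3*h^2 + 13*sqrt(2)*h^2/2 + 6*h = h*(h/2 + 1)*(h + sqrt(2)/2)*(h + 6*sqrt(2))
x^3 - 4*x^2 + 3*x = x*(x - 3)*(x - 1)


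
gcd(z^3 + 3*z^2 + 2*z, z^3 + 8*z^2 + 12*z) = z^2 + 2*z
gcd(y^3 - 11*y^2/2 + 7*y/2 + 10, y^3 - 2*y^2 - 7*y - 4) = y^2 - 3*y - 4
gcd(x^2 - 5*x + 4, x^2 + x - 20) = x - 4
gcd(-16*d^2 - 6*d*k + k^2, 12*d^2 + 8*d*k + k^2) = 2*d + k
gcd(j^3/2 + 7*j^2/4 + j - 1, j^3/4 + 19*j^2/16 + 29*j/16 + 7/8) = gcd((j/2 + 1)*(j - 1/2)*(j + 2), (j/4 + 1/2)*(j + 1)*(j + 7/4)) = j + 2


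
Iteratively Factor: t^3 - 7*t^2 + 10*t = (t - 5)*(t^2 - 2*t) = t*(t - 5)*(t - 2)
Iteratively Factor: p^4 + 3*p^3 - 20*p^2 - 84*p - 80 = (p - 5)*(p^3 + 8*p^2 + 20*p + 16) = (p - 5)*(p + 2)*(p^2 + 6*p + 8) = (p - 5)*(p + 2)*(p + 4)*(p + 2)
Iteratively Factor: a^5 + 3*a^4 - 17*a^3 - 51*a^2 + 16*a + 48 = (a + 4)*(a^4 - a^3 - 13*a^2 + a + 12) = (a + 1)*(a + 4)*(a^3 - 2*a^2 - 11*a + 12) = (a + 1)*(a + 3)*(a + 4)*(a^2 - 5*a + 4) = (a - 4)*(a + 1)*(a + 3)*(a + 4)*(a - 1)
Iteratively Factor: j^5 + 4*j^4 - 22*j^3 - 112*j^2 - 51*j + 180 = (j + 4)*(j^4 - 22*j^2 - 24*j + 45) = (j + 3)*(j + 4)*(j^3 - 3*j^2 - 13*j + 15) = (j - 5)*(j + 3)*(j + 4)*(j^2 + 2*j - 3) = (j - 5)*(j + 3)^2*(j + 4)*(j - 1)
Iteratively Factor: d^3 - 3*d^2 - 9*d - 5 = (d - 5)*(d^2 + 2*d + 1) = (d - 5)*(d + 1)*(d + 1)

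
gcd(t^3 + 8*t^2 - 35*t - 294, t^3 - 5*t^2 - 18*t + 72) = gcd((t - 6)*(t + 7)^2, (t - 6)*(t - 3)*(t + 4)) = t - 6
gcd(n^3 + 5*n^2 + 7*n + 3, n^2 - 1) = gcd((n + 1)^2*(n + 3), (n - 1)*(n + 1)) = n + 1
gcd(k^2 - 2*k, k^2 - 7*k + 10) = k - 2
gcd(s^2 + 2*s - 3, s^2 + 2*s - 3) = s^2 + 2*s - 3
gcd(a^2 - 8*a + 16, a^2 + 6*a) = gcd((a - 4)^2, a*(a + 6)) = 1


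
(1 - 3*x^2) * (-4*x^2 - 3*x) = 12*x^4 + 9*x^3 - 4*x^2 - 3*x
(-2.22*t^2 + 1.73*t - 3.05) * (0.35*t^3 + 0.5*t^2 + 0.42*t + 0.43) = -0.777*t^5 - 0.5045*t^4 - 1.1349*t^3 - 1.753*t^2 - 0.5371*t - 1.3115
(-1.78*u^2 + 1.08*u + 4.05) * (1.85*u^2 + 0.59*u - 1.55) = -3.293*u^4 + 0.9478*u^3 + 10.8887*u^2 + 0.7155*u - 6.2775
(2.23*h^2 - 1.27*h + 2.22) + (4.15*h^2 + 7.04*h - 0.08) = 6.38*h^2 + 5.77*h + 2.14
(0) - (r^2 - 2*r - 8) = -r^2 + 2*r + 8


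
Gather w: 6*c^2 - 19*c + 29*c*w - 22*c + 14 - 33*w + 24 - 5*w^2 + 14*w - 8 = 6*c^2 - 41*c - 5*w^2 + w*(29*c - 19) + 30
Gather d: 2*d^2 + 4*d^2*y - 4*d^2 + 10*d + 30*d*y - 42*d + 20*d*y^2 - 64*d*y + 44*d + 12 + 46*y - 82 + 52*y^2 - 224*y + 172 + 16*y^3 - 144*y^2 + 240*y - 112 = d^2*(4*y - 2) + d*(20*y^2 - 34*y + 12) + 16*y^3 - 92*y^2 + 62*y - 10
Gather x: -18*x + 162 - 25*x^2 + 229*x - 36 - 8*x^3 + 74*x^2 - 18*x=-8*x^3 + 49*x^2 + 193*x + 126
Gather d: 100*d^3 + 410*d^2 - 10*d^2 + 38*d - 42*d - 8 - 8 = 100*d^3 + 400*d^2 - 4*d - 16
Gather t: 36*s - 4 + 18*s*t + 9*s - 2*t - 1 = 45*s + t*(18*s - 2) - 5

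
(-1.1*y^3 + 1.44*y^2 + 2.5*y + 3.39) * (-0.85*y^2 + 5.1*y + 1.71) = 0.935*y^5 - 6.834*y^4 + 3.338*y^3 + 12.3309*y^2 + 21.564*y + 5.7969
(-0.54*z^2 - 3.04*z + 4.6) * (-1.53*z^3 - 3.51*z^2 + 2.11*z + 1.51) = 0.8262*z^5 + 6.5466*z^4 + 2.493*z^3 - 23.3758*z^2 + 5.1156*z + 6.946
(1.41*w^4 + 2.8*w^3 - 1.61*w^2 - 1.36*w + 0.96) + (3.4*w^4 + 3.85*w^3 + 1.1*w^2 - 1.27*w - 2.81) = 4.81*w^4 + 6.65*w^3 - 0.51*w^2 - 2.63*w - 1.85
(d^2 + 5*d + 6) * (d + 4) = d^3 + 9*d^2 + 26*d + 24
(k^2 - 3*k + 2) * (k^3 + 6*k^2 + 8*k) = k^5 + 3*k^4 - 8*k^3 - 12*k^2 + 16*k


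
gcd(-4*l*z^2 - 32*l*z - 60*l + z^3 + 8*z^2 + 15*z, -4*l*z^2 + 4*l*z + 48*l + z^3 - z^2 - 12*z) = -4*l*z - 12*l + z^2 + 3*z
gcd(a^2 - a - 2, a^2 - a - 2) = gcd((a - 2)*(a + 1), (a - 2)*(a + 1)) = a^2 - a - 2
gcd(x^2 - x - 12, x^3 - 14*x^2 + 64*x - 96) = x - 4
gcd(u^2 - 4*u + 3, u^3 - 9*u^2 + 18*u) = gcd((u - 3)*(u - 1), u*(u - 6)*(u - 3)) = u - 3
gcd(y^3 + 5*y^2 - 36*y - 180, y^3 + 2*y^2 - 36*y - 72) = y^2 - 36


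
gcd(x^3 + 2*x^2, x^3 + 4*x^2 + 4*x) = x^2 + 2*x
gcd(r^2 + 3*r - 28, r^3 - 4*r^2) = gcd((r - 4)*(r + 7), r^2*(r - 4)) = r - 4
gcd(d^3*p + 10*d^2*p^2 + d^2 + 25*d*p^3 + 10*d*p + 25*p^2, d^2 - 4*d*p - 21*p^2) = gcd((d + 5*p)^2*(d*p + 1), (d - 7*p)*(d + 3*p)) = 1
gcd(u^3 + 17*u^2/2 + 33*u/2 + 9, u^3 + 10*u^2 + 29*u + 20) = u + 1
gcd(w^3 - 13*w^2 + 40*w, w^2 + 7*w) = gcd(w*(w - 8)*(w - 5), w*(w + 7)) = w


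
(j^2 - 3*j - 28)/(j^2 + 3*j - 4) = (j - 7)/(j - 1)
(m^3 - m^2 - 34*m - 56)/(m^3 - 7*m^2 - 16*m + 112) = (m + 2)/(m - 4)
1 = 1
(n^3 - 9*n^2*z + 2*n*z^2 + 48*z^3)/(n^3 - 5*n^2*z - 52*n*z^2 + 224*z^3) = (-n^2 + n*z + 6*z^2)/(-n^2 - 3*n*z + 28*z^2)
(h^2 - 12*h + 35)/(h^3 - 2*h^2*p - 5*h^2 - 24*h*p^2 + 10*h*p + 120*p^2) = (7 - h)/(-h^2 + 2*h*p + 24*p^2)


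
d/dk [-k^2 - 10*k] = -2*k - 10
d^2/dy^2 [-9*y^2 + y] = -18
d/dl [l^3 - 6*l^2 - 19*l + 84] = 3*l^2 - 12*l - 19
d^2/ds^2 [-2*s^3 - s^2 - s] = -12*s - 2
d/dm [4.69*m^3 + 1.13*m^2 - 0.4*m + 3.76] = 14.07*m^2 + 2.26*m - 0.4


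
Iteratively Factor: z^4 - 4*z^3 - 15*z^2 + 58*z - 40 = (z - 2)*(z^3 - 2*z^2 - 19*z + 20) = (z - 5)*(z - 2)*(z^2 + 3*z - 4) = (z - 5)*(z - 2)*(z - 1)*(z + 4)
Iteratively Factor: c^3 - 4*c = (c - 2)*(c^2 + 2*c) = c*(c - 2)*(c + 2)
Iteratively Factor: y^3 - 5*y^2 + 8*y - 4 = (y - 1)*(y^2 - 4*y + 4) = (y - 2)*(y - 1)*(y - 2)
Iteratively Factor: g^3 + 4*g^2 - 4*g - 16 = (g - 2)*(g^2 + 6*g + 8) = (g - 2)*(g + 2)*(g + 4)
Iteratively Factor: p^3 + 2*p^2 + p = (p + 1)*(p^2 + p) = p*(p + 1)*(p + 1)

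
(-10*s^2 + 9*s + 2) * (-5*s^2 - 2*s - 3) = 50*s^4 - 25*s^3 + 2*s^2 - 31*s - 6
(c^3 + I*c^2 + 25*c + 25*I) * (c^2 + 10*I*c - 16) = c^5 + 11*I*c^4 - c^3 + 259*I*c^2 - 650*c - 400*I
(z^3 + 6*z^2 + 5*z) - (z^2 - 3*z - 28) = z^3 + 5*z^2 + 8*z + 28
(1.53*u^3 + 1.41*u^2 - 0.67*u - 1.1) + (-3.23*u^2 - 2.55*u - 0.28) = 1.53*u^3 - 1.82*u^2 - 3.22*u - 1.38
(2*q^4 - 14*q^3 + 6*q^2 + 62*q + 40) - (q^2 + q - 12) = 2*q^4 - 14*q^3 + 5*q^2 + 61*q + 52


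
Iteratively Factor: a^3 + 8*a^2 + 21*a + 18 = (a + 3)*(a^2 + 5*a + 6) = (a + 3)^2*(a + 2)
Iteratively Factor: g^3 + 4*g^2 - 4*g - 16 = (g + 4)*(g^2 - 4) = (g - 2)*(g + 4)*(g + 2)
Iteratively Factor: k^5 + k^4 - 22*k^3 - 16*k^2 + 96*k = (k)*(k^4 + k^3 - 22*k^2 - 16*k + 96) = k*(k - 4)*(k^3 + 5*k^2 - 2*k - 24) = k*(k - 4)*(k + 3)*(k^2 + 2*k - 8) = k*(k - 4)*(k + 3)*(k + 4)*(k - 2)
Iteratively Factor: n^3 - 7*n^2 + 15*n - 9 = (n - 3)*(n^2 - 4*n + 3) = (n - 3)^2*(n - 1)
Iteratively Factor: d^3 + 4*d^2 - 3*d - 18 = (d - 2)*(d^2 + 6*d + 9) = (d - 2)*(d + 3)*(d + 3)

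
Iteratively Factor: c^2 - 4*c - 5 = (c + 1)*(c - 5)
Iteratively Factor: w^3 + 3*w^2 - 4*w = (w)*(w^2 + 3*w - 4) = w*(w + 4)*(w - 1)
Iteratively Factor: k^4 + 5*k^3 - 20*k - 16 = (k + 1)*(k^3 + 4*k^2 - 4*k - 16) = (k + 1)*(k + 4)*(k^2 - 4) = (k - 2)*(k + 1)*(k + 4)*(k + 2)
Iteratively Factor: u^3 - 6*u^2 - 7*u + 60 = (u - 4)*(u^2 - 2*u - 15) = (u - 4)*(u + 3)*(u - 5)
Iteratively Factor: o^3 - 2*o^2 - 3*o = (o + 1)*(o^2 - 3*o) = o*(o + 1)*(o - 3)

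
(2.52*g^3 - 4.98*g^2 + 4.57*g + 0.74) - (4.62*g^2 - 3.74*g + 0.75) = 2.52*g^3 - 9.6*g^2 + 8.31*g - 0.01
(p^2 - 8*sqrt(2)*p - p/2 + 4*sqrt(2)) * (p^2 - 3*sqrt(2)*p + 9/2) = p^4 - 11*sqrt(2)*p^3 - p^3/2 + 11*sqrt(2)*p^2/2 + 105*p^2/2 - 36*sqrt(2)*p - 105*p/4 + 18*sqrt(2)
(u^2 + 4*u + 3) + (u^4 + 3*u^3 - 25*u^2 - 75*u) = u^4 + 3*u^3 - 24*u^2 - 71*u + 3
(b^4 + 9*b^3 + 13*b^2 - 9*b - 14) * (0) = 0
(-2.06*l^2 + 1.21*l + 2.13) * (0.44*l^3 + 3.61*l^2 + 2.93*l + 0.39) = -0.9064*l^5 - 6.9042*l^4 - 0.7305*l^3 + 10.4312*l^2 + 6.7128*l + 0.8307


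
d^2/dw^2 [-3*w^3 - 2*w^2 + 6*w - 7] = -18*w - 4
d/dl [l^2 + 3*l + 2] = 2*l + 3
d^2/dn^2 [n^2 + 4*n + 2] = 2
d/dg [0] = 0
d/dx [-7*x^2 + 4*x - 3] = 4 - 14*x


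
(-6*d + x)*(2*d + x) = -12*d^2 - 4*d*x + x^2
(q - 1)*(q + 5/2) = q^2 + 3*q/2 - 5/2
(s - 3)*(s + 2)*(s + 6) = s^3 + 5*s^2 - 12*s - 36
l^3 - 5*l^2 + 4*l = l*(l - 4)*(l - 1)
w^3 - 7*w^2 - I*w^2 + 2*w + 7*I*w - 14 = (w - 7)*(w - 2*I)*(w + I)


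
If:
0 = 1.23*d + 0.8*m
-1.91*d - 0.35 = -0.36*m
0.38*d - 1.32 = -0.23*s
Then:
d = -0.14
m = 0.22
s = 5.97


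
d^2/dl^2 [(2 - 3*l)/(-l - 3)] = -22/(l + 3)^3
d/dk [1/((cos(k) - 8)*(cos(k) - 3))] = (2*cos(k) - 11)*sin(k)/((cos(k) - 8)^2*(cos(k) - 3)^2)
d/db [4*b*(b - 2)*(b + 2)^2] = 16*b^3 + 24*b^2 - 32*b - 32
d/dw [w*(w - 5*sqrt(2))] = 2*w - 5*sqrt(2)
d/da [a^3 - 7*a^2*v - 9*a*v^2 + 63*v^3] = 3*a^2 - 14*a*v - 9*v^2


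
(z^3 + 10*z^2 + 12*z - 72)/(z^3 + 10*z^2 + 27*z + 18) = (z^2 + 4*z - 12)/(z^2 + 4*z + 3)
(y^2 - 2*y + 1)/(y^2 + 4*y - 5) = (y - 1)/(y + 5)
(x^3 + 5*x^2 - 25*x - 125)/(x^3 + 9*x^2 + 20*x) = (x^2 - 25)/(x*(x + 4))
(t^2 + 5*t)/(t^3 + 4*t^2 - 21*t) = (t + 5)/(t^2 + 4*t - 21)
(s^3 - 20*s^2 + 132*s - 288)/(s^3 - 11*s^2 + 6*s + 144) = (s - 6)/(s + 3)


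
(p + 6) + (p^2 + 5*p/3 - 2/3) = p^2 + 8*p/3 + 16/3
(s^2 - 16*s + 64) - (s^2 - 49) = 113 - 16*s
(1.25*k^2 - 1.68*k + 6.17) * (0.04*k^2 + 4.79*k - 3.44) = 0.05*k^4 + 5.9203*k^3 - 12.1004*k^2 + 35.3335*k - 21.2248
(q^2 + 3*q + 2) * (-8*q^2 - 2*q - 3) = -8*q^4 - 26*q^3 - 25*q^2 - 13*q - 6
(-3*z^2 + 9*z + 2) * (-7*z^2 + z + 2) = 21*z^4 - 66*z^3 - 11*z^2 + 20*z + 4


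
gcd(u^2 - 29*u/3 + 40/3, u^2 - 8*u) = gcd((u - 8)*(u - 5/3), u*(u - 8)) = u - 8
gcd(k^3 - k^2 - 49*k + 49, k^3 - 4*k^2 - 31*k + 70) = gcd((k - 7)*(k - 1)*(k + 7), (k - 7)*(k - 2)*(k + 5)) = k - 7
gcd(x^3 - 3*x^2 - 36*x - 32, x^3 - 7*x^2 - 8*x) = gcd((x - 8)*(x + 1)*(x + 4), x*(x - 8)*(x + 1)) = x^2 - 7*x - 8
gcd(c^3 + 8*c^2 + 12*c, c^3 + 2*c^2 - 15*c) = c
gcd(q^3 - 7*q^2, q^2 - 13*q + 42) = q - 7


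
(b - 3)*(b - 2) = b^2 - 5*b + 6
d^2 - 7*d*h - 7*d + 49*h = (d - 7)*(d - 7*h)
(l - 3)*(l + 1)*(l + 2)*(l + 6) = l^4 + 6*l^3 - 7*l^2 - 48*l - 36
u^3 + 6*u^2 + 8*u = u*(u + 2)*(u + 4)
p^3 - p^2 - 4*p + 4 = (p - 2)*(p - 1)*(p + 2)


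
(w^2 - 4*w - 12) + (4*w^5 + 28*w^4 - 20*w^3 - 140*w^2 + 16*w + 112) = 4*w^5 + 28*w^4 - 20*w^3 - 139*w^2 + 12*w + 100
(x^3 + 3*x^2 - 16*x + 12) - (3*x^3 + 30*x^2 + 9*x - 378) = -2*x^3 - 27*x^2 - 25*x + 390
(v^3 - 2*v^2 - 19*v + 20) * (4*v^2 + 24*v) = 4*v^5 + 16*v^4 - 124*v^3 - 376*v^2 + 480*v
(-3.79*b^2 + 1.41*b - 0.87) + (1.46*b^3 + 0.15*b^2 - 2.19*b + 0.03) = 1.46*b^3 - 3.64*b^2 - 0.78*b - 0.84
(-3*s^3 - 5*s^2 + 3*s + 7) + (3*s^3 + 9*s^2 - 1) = 4*s^2 + 3*s + 6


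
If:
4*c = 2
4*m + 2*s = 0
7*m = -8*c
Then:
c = 1/2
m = -4/7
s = 8/7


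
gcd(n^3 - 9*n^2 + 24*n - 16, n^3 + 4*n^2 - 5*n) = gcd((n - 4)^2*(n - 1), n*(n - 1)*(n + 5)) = n - 1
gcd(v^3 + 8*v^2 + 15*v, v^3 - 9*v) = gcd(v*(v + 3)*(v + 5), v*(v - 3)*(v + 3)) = v^2 + 3*v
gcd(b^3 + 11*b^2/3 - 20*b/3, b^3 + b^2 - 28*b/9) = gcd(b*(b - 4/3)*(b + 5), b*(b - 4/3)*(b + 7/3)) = b^2 - 4*b/3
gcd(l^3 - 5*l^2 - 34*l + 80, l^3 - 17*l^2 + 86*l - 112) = l^2 - 10*l + 16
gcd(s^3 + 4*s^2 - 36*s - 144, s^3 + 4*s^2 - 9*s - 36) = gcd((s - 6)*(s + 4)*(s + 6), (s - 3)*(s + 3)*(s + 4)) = s + 4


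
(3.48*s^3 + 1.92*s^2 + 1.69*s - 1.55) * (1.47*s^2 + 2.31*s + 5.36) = 5.1156*s^5 + 10.8612*s^4 + 25.5723*s^3 + 11.9166*s^2 + 5.4779*s - 8.308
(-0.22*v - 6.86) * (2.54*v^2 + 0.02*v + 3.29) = -0.5588*v^3 - 17.4288*v^2 - 0.861*v - 22.5694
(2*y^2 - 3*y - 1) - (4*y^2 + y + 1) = -2*y^2 - 4*y - 2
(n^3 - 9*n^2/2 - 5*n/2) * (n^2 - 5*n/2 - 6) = n^5 - 7*n^4 + 11*n^3/4 + 133*n^2/4 + 15*n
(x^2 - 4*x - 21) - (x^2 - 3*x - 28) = 7 - x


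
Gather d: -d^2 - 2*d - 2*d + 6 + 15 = -d^2 - 4*d + 21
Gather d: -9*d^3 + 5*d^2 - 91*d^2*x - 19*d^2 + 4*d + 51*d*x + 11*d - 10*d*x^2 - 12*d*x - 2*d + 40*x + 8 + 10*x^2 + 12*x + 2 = -9*d^3 + d^2*(-91*x - 14) + d*(-10*x^2 + 39*x + 13) + 10*x^2 + 52*x + 10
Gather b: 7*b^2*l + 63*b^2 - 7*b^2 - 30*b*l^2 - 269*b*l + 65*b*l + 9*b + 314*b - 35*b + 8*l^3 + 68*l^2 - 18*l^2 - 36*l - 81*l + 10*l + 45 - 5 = b^2*(7*l + 56) + b*(-30*l^2 - 204*l + 288) + 8*l^3 + 50*l^2 - 107*l + 40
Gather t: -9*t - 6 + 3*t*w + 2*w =t*(3*w - 9) + 2*w - 6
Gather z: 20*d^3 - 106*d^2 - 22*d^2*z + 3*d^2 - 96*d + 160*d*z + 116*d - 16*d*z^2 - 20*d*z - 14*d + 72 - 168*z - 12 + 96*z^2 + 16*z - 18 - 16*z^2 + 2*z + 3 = 20*d^3 - 103*d^2 + 6*d + z^2*(80 - 16*d) + z*(-22*d^2 + 140*d - 150) + 45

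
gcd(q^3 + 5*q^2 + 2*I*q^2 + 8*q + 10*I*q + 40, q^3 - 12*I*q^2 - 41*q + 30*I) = 1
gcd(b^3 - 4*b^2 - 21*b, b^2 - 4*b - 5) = 1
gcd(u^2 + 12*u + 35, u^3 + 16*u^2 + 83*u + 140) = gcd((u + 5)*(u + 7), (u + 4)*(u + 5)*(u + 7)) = u^2 + 12*u + 35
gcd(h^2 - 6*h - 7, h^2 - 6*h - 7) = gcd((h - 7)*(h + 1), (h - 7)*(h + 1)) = h^2 - 6*h - 7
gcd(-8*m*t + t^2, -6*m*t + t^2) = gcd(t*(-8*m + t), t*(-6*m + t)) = t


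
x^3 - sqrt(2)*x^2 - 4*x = x*(x - 2*sqrt(2))*(x + sqrt(2))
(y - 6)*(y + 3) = y^2 - 3*y - 18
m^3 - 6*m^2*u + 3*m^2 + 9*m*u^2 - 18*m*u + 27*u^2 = (m + 3)*(m - 3*u)^2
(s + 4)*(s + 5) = s^2 + 9*s + 20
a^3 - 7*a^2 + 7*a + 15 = (a - 5)*(a - 3)*(a + 1)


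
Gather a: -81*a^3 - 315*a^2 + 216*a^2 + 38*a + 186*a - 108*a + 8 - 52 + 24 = -81*a^3 - 99*a^2 + 116*a - 20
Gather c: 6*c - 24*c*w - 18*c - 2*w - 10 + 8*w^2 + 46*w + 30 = c*(-24*w - 12) + 8*w^2 + 44*w + 20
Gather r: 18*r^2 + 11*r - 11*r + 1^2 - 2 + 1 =18*r^2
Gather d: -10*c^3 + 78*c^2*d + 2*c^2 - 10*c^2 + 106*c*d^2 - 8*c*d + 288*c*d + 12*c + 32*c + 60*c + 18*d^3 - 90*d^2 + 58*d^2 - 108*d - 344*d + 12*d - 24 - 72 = -10*c^3 - 8*c^2 + 104*c + 18*d^3 + d^2*(106*c - 32) + d*(78*c^2 + 280*c - 440) - 96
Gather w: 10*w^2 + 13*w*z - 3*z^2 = 10*w^2 + 13*w*z - 3*z^2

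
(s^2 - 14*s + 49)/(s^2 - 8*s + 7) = (s - 7)/(s - 1)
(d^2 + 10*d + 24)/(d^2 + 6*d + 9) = (d^2 + 10*d + 24)/(d^2 + 6*d + 9)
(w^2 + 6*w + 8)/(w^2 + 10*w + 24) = (w + 2)/(w + 6)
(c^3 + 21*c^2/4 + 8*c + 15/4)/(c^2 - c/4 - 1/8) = 2*(4*c^3 + 21*c^2 + 32*c + 15)/(8*c^2 - 2*c - 1)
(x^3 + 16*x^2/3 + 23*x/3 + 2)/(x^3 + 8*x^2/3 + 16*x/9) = 3*(3*x^3 + 16*x^2 + 23*x + 6)/(x*(9*x^2 + 24*x + 16))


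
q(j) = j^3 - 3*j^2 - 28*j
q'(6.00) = 44.00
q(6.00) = -60.00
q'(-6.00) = 116.00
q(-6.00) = -156.00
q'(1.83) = -28.93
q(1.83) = -55.16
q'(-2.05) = -3.09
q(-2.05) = 36.18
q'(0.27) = -29.40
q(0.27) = -7.76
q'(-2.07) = -2.73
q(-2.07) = 36.24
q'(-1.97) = -4.54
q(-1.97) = 35.87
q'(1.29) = -30.75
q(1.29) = -38.97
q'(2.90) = -20.17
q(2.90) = -82.04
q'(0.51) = -30.28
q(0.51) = -14.93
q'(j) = 3*j^2 - 6*j - 28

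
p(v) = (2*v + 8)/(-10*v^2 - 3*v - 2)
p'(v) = (2*v + 8)*(20*v + 3)/(-10*v^2 - 3*v - 2)^2 + 2/(-10*v^2 - 3*v - 2) = 20*(v^2 + 8*v + 1)/(100*v^4 + 60*v^3 + 49*v^2 + 12*v + 4)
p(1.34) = -0.45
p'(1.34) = 0.47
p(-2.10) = -0.10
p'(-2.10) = -0.14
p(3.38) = -0.12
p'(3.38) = 0.05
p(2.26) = -0.21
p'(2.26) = 0.14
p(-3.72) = -0.00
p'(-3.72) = -0.02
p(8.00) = -0.04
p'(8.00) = 0.01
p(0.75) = -0.96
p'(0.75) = 1.55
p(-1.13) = -0.50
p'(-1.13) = -1.04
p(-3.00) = -0.02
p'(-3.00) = -0.04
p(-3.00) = -0.02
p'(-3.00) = -0.04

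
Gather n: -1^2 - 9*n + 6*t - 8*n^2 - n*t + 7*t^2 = -8*n^2 + n*(-t - 9) + 7*t^2 + 6*t - 1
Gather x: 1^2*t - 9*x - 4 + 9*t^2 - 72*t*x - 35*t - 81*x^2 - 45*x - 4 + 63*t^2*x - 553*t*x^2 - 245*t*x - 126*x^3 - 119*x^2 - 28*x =9*t^2 - 34*t - 126*x^3 + x^2*(-553*t - 200) + x*(63*t^2 - 317*t - 82) - 8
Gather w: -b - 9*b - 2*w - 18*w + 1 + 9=-10*b - 20*w + 10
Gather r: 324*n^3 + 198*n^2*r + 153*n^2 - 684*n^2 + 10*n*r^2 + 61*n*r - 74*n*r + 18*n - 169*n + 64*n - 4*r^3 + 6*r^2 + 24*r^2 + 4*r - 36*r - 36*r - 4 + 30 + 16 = 324*n^3 - 531*n^2 - 87*n - 4*r^3 + r^2*(10*n + 30) + r*(198*n^2 - 13*n - 68) + 42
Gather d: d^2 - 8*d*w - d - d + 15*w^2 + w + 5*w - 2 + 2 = d^2 + d*(-8*w - 2) + 15*w^2 + 6*w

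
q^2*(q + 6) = q^3 + 6*q^2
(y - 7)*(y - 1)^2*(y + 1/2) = y^4 - 17*y^3/2 + 21*y^2/2 + y/2 - 7/2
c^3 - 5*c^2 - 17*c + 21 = (c - 7)*(c - 1)*(c + 3)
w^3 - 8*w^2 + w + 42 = (w - 7)*(w - 3)*(w + 2)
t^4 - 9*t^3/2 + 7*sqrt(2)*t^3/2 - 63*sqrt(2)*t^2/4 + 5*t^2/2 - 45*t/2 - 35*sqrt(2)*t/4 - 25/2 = (t - 5)*(t + 1/2)*(t + sqrt(2))*(t + 5*sqrt(2)/2)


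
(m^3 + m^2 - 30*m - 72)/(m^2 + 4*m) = m - 3 - 18/m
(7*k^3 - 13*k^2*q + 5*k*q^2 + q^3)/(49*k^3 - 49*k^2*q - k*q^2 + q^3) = (-k + q)/(-7*k + q)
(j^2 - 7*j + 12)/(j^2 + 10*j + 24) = (j^2 - 7*j + 12)/(j^2 + 10*j + 24)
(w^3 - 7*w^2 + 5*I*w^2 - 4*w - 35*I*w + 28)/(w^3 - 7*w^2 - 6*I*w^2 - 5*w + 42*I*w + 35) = (w^2 + 5*I*w - 4)/(w^2 - 6*I*w - 5)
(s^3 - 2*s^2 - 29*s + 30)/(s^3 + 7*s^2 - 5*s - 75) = (s^2 - 7*s + 6)/(s^2 + 2*s - 15)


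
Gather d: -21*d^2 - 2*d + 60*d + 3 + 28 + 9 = -21*d^2 + 58*d + 40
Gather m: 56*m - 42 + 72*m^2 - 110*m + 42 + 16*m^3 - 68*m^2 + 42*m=16*m^3 + 4*m^2 - 12*m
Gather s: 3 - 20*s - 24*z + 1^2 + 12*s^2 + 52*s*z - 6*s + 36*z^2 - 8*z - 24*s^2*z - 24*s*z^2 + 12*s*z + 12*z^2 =s^2*(12 - 24*z) + s*(-24*z^2 + 64*z - 26) + 48*z^2 - 32*z + 4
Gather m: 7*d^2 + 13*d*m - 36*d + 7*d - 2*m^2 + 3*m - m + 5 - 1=7*d^2 - 29*d - 2*m^2 + m*(13*d + 2) + 4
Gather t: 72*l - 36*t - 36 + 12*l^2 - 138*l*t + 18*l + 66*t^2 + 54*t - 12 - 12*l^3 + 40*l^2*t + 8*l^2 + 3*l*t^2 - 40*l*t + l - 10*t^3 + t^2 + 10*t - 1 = -12*l^3 + 20*l^2 + 91*l - 10*t^3 + t^2*(3*l + 67) + t*(40*l^2 - 178*l + 28) - 49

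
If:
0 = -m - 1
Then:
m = -1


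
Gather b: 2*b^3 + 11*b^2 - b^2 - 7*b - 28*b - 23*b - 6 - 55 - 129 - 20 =2*b^3 + 10*b^2 - 58*b - 210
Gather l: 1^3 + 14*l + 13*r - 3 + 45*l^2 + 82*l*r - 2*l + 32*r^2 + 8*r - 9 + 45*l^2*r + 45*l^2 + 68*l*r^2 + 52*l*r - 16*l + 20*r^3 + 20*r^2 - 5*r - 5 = l^2*(45*r + 90) + l*(68*r^2 + 134*r - 4) + 20*r^3 + 52*r^2 + 16*r - 16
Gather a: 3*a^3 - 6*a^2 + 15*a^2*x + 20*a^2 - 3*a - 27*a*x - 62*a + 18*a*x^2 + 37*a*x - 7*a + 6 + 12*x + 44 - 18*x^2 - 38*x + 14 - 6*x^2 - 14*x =3*a^3 + a^2*(15*x + 14) + a*(18*x^2 + 10*x - 72) - 24*x^2 - 40*x + 64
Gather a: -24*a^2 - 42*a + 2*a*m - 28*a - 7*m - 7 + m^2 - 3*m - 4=-24*a^2 + a*(2*m - 70) + m^2 - 10*m - 11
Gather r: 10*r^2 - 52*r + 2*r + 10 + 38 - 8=10*r^2 - 50*r + 40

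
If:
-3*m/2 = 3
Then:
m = -2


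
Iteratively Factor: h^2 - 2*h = (h - 2)*(h)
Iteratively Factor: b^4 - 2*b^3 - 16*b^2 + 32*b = (b)*(b^3 - 2*b^2 - 16*b + 32) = b*(b + 4)*(b^2 - 6*b + 8) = b*(b - 2)*(b + 4)*(b - 4)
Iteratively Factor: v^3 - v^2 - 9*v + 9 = (v - 1)*(v^2 - 9) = (v - 3)*(v - 1)*(v + 3)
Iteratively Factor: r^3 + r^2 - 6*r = (r)*(r^2 + r - 6) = r*(r + 3)*(r - 2)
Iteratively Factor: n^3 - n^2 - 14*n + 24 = (n + 4)*(n^2 - 5*n + 6) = (n - 2)*(n + 4)*(n - 3)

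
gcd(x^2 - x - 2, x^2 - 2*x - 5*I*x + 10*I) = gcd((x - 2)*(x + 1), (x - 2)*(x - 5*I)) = x - 2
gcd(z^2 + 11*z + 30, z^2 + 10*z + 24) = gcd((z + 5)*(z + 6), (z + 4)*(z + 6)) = z + 6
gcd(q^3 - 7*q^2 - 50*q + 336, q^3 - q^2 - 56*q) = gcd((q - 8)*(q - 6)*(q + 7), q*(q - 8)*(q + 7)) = q^2 - q - 56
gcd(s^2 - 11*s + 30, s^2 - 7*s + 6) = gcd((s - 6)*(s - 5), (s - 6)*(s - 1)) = s - 6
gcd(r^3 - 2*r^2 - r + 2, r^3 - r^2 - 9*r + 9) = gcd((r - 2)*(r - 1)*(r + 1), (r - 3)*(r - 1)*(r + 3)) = r - 1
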